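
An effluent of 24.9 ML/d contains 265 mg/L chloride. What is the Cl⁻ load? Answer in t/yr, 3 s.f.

2410 t/yr

24.9 ML/d = 0.2882 m³/s.
Mass flux = Q·C = 0.2882 m³/s × 265 g/m³ = 76.37 g/s.
= 76.37 g/s × 31.56 = 2410 t/yr.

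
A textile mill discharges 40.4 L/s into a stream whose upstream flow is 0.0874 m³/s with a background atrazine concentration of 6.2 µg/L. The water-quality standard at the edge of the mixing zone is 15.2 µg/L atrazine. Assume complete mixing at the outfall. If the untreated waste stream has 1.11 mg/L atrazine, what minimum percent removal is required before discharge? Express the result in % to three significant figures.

96.9 %

40.4 L/s = 0.0404 m³/s.
6.2 µg/L = 0.0062 mg/L.
15.2 µg/L = 0.0152 mg/L.
Mass balance: 0.0152·0.1278 = 0.0404·Cₑ + 0.0874·0.0062.
Cₑ = (0.001943 − 0.0005419) / 0.0404 = 0.03467 mg/L.
Required removal = 1 − 0.03467/1.11 = 96.88 %.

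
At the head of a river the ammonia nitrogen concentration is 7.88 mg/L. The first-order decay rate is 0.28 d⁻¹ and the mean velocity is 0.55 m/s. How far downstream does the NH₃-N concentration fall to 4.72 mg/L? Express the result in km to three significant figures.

87.0 km

From C = C₀·e^(−kt), t = ln(C₀/C)/k = ln(7.88/4.72)/0.28 = 0.5125/0.28 = 1.83 d.
Distance = v·t = 0.55 m/s × 1.581e+05 s = 8.698e+04 m = 86.98 km.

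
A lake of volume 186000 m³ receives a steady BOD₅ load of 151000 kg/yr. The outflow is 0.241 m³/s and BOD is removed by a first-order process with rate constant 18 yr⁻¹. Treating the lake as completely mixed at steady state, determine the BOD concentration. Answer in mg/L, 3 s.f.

Outflow Q = 0.241 m³/s × 3.156e+07 s/yr = 7.605e+06 m³/yr.
Steady-state CSTR mass balance: W = Q·C + k·V·C, so C = W/(Q + kV).
Q + kV = 7.605e+06 + 18·186000 = 1.095e+07 m³/yr.
C = 151000/1.095e+07 = 0.01379 kg/m³ = 13.79 mg/L.

13.8 mg/L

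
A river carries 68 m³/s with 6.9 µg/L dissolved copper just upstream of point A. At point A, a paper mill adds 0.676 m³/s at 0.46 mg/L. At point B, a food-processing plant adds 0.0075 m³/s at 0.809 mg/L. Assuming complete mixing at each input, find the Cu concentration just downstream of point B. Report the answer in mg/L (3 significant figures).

6.9 µg/L = 0.0069 mg/L.
After input A: C = (68·0.0069 + 0.676·0.46) / 68.68 = 0.01136 mg/L.
After input B: C = (68.68·0.01136 + 0.0075·0.809) / 68.68 = 0.01145 mg/L.

0.0114 mg/L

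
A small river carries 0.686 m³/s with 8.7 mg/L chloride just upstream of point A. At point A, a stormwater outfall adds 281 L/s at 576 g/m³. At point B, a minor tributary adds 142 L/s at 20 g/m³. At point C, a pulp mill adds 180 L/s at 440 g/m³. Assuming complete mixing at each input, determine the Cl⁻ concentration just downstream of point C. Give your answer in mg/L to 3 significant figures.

194 mg/L

281 L/s = 0.281 m³/s.
After input A: C = (0.686·8.7 + 0.281·576) / 0.967 = 173.6 mg/L.
142 L/s = 0.142 m³/s.
After input B: C = (0.967·173.6 + 0.142·20) / 1.109 = 153.9 mg/L.
180 L/s = 0.18 m³/s.
After input C: C = (1.109·153.9 + 0.18·440) / 1.289 = 193.8 mg/L.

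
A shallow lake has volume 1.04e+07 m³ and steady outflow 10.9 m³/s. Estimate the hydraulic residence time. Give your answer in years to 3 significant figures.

0.0302 yr

Q = 10.9 m³/s × 3.156e+07 s/yr = 3.44e+08 m³/yr.
Hydraulic residence time τ = V/Q = 1.04e+07/3.44e+08 = 0.03023 yr.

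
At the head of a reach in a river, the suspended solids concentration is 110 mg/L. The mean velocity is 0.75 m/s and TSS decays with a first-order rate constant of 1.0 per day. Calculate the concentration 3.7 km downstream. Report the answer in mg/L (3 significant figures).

Travel time t = 3.7 km / 0.75 m/s = 3700/0.75 = 4933 s = 0.0571 d.
First-order decay: C = 110·exp(−1.0·0.0571) = 110·0.9445 = 103.9 mg/L.

104 mg/L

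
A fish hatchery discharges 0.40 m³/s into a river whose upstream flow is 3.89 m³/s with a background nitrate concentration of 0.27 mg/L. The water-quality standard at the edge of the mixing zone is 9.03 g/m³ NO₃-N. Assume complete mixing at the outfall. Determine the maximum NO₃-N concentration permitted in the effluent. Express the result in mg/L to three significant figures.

Mass balance: 9.03·4.29 = 0.4·Cₑ + 3.89·0.27.
Cₑ = (38.74 − 1.05) / 0.4 = 94.22 mg/L.

94.2 mg/L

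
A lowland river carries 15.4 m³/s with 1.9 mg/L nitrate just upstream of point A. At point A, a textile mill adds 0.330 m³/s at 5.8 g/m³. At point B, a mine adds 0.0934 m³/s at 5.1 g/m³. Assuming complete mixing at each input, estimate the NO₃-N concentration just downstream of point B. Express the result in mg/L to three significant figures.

2.00 mg/L

After input A: C = (15.4·1.9 + 0.33·5.8) / 15.73 = 1.982 mg/L.
After input B: C = (15.73·1.982 + 0.0934·5.1) / 15.82 = 2 mg/L.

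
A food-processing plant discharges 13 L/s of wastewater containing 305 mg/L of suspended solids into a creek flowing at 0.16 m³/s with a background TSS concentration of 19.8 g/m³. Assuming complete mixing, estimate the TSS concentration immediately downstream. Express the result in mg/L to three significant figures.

13 L/s = 0.013 m³/s.
Flow-weighted mixing gives C = (0.013·305 + 0.16·19.8) / (0.013 + 0.16) = 7.133/0.173 = 41.23 mg/L.

41.2 mg/L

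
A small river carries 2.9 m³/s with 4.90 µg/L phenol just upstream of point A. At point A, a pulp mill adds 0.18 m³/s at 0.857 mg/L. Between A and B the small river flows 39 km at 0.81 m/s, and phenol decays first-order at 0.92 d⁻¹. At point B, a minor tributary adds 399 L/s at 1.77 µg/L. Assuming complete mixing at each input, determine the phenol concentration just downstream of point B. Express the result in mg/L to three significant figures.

4.90 µg/L = 0.0049 mg/L.
After input A: C = (2.9·0.0049 + 0.18·0.857) / 3.08 = 0.0547 mg/L.
Over the 39 km reach to input B (t = 4.815e+04 s = 0.5573 d), decay gives C = 0.0547·exp(−0.92·0.5573) = 0.03276 mg/L.
399 L/s = 0.399 m³/s.
1.77 µg/L = 0.00177 mg/L.
After input B: C = (3.08·0.03276 + 0.399·0.00177) / 3.479 = 0.0292 mg/L.

0.0292 mg/L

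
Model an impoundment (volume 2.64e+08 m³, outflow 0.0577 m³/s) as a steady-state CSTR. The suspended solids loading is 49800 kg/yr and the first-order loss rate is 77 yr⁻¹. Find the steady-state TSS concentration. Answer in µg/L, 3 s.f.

Outflow Q = 0.0577 m³/s × 3.156e+07 s/yr = 1.821e+06 m³/yr.
Steady-state CSTR mass balance: W = Q·C + k·V·C, so C = W/(Q + kV).
Q + kV = 1.821e+06 + 77·2.64e+08 = 2.033e+10 m³/yr.
C = 49800/2.033e+10 = 2.45e-06 kg/m³ = 0.00245 mg/L = 2.45 µg/L.

2.45 µg/L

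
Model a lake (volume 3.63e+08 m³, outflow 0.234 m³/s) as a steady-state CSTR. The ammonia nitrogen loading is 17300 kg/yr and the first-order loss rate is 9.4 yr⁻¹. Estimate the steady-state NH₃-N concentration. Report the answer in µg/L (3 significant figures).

Outflow Q = 0.234 m³/s × 3.156e+07 s/yr = 7.384e+06 m³/yr.
Steady-state CSTR mass balance: W = Q·C + k·V·C, so C = W/(Q + kV).
Q + kV = 7.384e+06 + 9.4·3.63e+08 = 3.42e+09 m³/yr.
C = 17300/3.42e+09 = 5.059e-06 kg/m³ = 0.005059 mg/L = 5.059 µg/L.

5.06 µg/L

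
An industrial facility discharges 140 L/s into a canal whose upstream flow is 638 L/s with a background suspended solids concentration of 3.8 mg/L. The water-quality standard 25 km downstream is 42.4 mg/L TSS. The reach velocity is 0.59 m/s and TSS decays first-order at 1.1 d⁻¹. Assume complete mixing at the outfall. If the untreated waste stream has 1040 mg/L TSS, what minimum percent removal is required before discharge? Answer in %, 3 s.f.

140 L/s = 0.14 m³/s.
638 L/s = 0.638 m³/s.
Travel time to the compliance point: t = 2.5e+04/0.59 = 4.237e+04 s = 0.4904 d; decay factor exp(−1.1·0.4904) = 0.5831.
So the concentration just after mixing may be at most 42.4/0.5831 = 72.72 mg/L.
Mass balance: 72.72·0.778 = 0.14·Cₑ + 0.638·3.8.
Cₑ = (56.58 − 2.424) / 0.14 = 386.8 mg/L.
Required removal = 1 − 386.8/1040 = 62.81 %.

62.8 %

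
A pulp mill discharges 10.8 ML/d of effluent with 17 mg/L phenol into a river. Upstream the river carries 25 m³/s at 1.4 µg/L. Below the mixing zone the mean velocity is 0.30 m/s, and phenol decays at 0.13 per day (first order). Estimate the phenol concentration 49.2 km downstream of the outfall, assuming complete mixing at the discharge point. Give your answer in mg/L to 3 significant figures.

0.0672 mg/L

10.8 ML/d = 0.125 m³/s.
1.4 µg/L = 0.0014 mg/L.
After complete mixing, C₀ = (0.125·17 + 25·0.0014) / 25.12 = 0.08597 mg/L.
Travel time t = 4.92e+04 m / 0.30 m/s = 1.64e+05 s = 1.898 d.
C = 0.08597·exp(−0.13·1.898) = 0.08597·0.7813 = 0.06717 mg/L.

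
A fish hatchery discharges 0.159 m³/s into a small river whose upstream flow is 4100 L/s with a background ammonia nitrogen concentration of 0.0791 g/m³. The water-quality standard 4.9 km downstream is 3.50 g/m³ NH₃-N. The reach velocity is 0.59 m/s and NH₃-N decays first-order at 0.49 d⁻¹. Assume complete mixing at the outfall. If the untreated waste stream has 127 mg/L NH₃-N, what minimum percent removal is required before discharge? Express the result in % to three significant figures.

4100 L/s = 4.1 m³/s.
Travel time to the compliance point: t = 4900/0.59 = 8305 s = 0.09612 d; decay factor exp(−0.49·0.09612) = 0.954.
So the concentration just after mixing may be at most 3.5/0.954 = 3.669 mg/L.
Mass balance: 3.669·4.259 = 0.159·Cₑ + 4.1·0.0791.
Cₑ = (15.63 − 0.3243) / 0.159 = 96.23 mg/L.
Required removal = 1 − 96.23/127 = 24.23 %.

24.2 %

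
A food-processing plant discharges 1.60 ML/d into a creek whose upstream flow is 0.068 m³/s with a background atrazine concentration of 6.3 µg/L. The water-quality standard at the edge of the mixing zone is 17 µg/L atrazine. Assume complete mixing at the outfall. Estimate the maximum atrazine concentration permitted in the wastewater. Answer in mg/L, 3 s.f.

1.60 ML/d = 0.01852 m³/s.
6.3 µg/L = 0.0063 mg/L.
17 µg/L = 0.017 mg/L.
Mass balance: 0.017·0.08652 = 0.01852·Cₑ + 0.068·0.0063.
Cₑ = (0.001471 − 0.0004284) / 0.01852 = 0.05629 mg/L.

0.0563 mg/L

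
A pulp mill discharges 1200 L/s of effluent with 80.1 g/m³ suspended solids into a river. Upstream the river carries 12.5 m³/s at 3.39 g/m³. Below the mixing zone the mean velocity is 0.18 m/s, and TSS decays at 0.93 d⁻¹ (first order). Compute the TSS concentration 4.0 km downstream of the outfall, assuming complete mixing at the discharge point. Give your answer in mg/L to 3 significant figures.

7.96 mg/L

1200 L/s = 1.2 m³/s.
After complete mixing, C₀ = (1.2·80.1 + 12.5·3.39) / 13.7 = 10.11 mg/L.
Travel time t = 4000 m / 0.18 m/s = 2.222e+04 s = 0.2572 d.
C = 10.11·exp(−0.93·0.2572) = 10.11·0.7873 = 7.959 mg/L.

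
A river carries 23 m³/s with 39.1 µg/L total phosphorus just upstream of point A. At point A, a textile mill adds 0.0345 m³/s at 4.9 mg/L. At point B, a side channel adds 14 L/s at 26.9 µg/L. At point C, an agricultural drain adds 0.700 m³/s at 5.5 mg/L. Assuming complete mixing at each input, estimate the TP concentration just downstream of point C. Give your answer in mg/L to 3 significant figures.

0.207 mg/L

39.1 µg/L = 0.0391 mg/L.
After input A: C = (23·0.0391 + 0.0345·4.9) / 23.03 = 0.04638 mg/L.
14 L/s = 0.014 m³/s.
26.9 µg/L = 0.0269 mg/L.
After input B: C = (23.03·0.04638 + 0.014·0.0269) / 23.05 = 0.04637 mg/L.
After input C: C = (23.05·0.04637 + 0.7·5.5) / 23.75 = 0.2071 mg/L.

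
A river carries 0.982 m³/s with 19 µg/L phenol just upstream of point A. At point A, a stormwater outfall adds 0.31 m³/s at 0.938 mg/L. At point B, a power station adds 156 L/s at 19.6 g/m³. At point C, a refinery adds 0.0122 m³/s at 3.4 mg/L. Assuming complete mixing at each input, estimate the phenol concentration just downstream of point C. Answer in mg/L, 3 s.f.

19 µg/L = 0.019 mg/L.
After input A: C = (0.982·0.019 + 0.31·0.938) / 1.292 = 0.2395 mg/L.
156 L/s = 0.156 m³/s.
After input B: C = (1.292·0.2395 + 0.156·19.6) / 1.448 = 2.325 mg/L.
After input C: C = (1.448·2.325 + 0.0122·3.4) / 1.46 = 2.334 mg/L.

2.33 mg/L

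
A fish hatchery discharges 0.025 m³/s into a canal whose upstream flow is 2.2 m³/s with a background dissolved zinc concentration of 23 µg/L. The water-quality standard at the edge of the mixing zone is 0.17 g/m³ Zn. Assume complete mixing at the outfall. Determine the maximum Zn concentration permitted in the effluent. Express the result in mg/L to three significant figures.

13.1 mg/L

23 µg/L = 0.023 mg/L.
Mass balance: 0.17·2.225 = 0.025·Cₑ + 2.2·0.023.
Cₑ = (0.3783 − 0.0506) / 0.025 = 13.11 mg/L.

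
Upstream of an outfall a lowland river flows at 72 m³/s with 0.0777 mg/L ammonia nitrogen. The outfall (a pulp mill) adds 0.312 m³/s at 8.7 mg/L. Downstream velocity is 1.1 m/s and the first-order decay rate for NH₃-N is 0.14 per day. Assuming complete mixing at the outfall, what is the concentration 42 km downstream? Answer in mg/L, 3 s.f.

After complete mixing, C₀ = (0.312·8.7 + 72·0.0777) / 72.31 = 0.1149 mg/L.
Travel time t = 4.2e+04 m / 1.1 m/s = 3.818e+04 s = 0.4419 d.
C = 0.1149·exp(−0.14·0.4419) = 0.1149·0.94 = 0.108 mg/L.

0.108 mg/L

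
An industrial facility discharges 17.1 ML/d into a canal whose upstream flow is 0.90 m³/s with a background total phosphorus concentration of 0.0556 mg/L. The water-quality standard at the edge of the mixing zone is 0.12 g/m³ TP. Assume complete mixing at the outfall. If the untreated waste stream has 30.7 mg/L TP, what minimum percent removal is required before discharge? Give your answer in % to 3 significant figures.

17.1 ML/d = 0.1979 m³/s.
Mass balance: 0.12·1.098 = 0.1979·Cₑ + 0.9·0.0556.
Cₑ = (0.1318 − 0.05004) / 0.1979 = 0.4129 mg/L.
Required removal = 1 − 0.4129/30.7 = 98.66 %.

98.7 %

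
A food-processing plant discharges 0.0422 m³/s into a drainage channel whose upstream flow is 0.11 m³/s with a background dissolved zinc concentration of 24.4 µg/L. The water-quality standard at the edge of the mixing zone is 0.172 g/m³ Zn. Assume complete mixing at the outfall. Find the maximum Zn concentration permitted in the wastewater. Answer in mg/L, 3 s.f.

0.557 mg/L

24.4 µg/L = 0.0244 mg/L.
Mass balance: 0.172·0.1522 = 0.0422·Cₑ + 0.11·0.0244.
Cₑ = (0.02618 − 0.002684) / 0.0422 = 0.5567 mg/L.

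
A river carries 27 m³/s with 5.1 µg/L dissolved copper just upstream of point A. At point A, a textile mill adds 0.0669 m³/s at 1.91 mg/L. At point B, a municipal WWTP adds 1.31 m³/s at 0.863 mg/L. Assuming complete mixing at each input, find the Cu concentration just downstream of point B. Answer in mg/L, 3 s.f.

0.0492 mg/L

5.1 µg/L = 0.0051 mg/L.
After input A: C = (27·0.0051 + 0.0669·1.91) / 27.07 = 0.009808 mg/L.
After input B: C = (27.07·0.009808 + 1.31·0.863) / 28.38 = 0.0492 mg/L.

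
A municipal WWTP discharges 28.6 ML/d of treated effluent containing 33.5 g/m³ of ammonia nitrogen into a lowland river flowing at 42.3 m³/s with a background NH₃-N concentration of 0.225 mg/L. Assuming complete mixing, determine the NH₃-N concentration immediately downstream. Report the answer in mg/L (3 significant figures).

28.6 ML/d = 0.331 m³/s.
By mass balance at complete mixing, C = (0.331·33.5 + 42.3·0.225) / (0.331 + 42.3) = 20.61/42.63 = 0.4834 mg/L.

0.483 mg/L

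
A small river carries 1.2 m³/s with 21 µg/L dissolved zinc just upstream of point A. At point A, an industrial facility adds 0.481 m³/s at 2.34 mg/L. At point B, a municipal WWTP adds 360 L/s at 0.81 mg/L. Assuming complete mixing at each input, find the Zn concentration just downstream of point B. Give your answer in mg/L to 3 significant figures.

21 µg/L = 0.021 mg/L.
After input A: C = (1.2·0.021 + 0.481·2.34) / 1.681 = 0.6846 mg/L.
360 L/s = 0.36 m³/s.
After input B: C = (1.681·0.6846 + 0.36·0.81) / 2.041 = 0.7067 mg/L.

0.707 mg/L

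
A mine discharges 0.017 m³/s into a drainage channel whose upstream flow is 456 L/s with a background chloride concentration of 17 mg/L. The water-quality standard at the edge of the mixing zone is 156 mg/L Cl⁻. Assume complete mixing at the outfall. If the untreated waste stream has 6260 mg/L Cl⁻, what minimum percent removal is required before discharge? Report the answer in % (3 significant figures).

37.9 %

456 L/s = 0.456 m³/s.
Mass balance: 156·0.473 = 0.017·Cₑ + 0.456·17.
Cₑ = (73.79 − 7.752) / 0.017 = 3884 mg/L.
Required removal = 1 − 3884/6260 = 37.95 %.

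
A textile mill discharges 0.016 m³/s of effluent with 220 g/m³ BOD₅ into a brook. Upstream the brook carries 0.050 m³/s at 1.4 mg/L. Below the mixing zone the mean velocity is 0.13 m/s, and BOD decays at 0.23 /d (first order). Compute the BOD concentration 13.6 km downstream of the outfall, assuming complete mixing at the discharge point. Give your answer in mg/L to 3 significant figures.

After complete mixing, C₀ = (0.016·220 + 0.05·1.4) / 0.066 = 54.39 mg/L.
Travel time t = 1.36e+04 m / 0.13 m/s = 1.046e+05 s = 1.211 d.
C = 54.39·exp(−0.23·1.211) = 54.39·0.7569 = 41.17 mg/L.

41.2 mg/L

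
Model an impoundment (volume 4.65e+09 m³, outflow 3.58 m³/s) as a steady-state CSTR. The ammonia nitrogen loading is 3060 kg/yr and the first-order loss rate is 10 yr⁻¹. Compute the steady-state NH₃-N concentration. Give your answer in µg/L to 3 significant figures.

0.0656 µg/L

Outflow Q = 3.58 m³/s × 3.156e+07 s/yr = 1.13e+08 m³/yr.
Steady-state CSTR mass balance: W = Q·C + k·V·C, so C = W/(Q + kV).
Q + kV = 1.13e+08 + 10·4.65e+09 = 4.661e+10 m³/yr.
C = 3060/4.661e+10 = 6.565e-08 kg/m³ = 6.565e-05 mg/L = 0.06565 µg/L.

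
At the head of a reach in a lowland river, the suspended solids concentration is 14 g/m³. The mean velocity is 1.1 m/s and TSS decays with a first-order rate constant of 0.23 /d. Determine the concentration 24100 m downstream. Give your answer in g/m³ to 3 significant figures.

Travel time t = 24100 m / 1.1 m/s = 2.41e+04/1.1 = 2.191e+04 s = 0.2536 d.
First-order decay: C = 14·exp(−0.23·0.2536) = 14·0.9433 = 13.21 g/m³.

13.2 g/m³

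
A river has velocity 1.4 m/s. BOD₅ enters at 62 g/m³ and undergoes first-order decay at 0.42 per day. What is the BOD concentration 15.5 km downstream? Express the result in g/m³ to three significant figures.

58.8 g/m³

Travel time t = 15.5 km / 1.4 m/s = 1.55e+04/1.4 = 1.107e+04 s = 0.1281 d.
First-order decay: C = 62·exp(−0.42·0.1281) = 62·0.9476 = 58.75 g/m³.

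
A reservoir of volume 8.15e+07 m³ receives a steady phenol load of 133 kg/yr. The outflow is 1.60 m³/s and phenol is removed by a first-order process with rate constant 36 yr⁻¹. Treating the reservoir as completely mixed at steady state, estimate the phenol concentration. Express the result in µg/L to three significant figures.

0.0446 µg/L

Outflow Q = 1.60 m³/s × 3.156e+07 s/yr = 5.049e+07 m³/yr.
Steady-state CSTR mass balance: W = Q·C + k·V·C, so C = W/(Q + kV).
Q + kV = 5.049e+07 + 36·8.15e+07 = 2.984e+09 m³/yr.
C = 133/2.984e+09 = 4.456e-08 kg/m³ = 4.456e-05 mg/L = 0.04456 µg/L.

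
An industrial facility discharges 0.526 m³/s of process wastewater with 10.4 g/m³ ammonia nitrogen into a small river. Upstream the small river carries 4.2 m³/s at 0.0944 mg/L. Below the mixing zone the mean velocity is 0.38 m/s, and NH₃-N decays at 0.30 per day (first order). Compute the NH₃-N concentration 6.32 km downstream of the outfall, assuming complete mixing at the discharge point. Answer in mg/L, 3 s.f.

1.17 mg/L

After complete mixing, C₀ = (0.526·10.4 + 4.2·0.0944) / 4.726 = 1.241 mg/L.
Travel time t = 6320 m / 0.38 m/s = 1.663e+04 s = 0.1925 d.
C = 1.241·exp(−0.30·0.1925) = 1.241·0.9439 = 1.172 mg/L.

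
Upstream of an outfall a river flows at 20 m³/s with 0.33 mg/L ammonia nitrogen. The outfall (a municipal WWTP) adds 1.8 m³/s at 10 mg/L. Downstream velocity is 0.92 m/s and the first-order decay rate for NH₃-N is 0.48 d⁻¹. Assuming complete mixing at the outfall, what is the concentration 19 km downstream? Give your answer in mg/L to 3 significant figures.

1.01 mg/L

After complete mixing, C₀ = (1.8·10 + 20·0.33) / 21.8 = 1.128 mg/L.
Travel time t = 1.9e+04 m / 0.92 m/s = 2.065e+04 s = 0.239 d.
C = 1.128·exp(−0.48·0.239) = 1.128·0.8916 = 1.006 mg/L.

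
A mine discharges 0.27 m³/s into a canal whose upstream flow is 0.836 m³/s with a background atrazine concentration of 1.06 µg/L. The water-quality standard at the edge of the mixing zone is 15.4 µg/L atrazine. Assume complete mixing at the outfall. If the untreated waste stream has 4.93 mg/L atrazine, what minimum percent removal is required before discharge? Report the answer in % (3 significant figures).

1.06 µg/L = 0.00106 mg/L.
15.4 µg/L = 0.0154 mg/L.
Mass balance: 0.0154·1.106 = 0.27·Cₑ + 0.836·0.00106.
Cₑ = (0.01703 − 0.0008862) / 0.27 = 0.0598 mg/L.
Required removal = 1 − 0.0598/4.93 = 98.79 %.

98.8 %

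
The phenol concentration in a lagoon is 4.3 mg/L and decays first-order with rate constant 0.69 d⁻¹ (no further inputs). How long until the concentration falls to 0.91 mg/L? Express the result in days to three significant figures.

2.25 d

t = ln(C₀/C)/k = ln(4.3/0.91)/0.69 = 1.553/0.69 = 2.251 d.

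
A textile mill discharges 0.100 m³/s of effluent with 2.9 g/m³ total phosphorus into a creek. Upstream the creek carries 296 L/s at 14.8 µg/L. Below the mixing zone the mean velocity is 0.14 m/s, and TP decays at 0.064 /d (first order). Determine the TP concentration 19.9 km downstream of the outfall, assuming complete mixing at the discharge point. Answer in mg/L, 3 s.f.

0.669 mg/L

296 L/s = 0.296 m³/s.
14.8 µg/L = 0.0148 mg/L.
After complete mixing, C₀ = (0.1·2.9 + 0.296·0.0148) / 0.396 = 0.7434 mg/L.
Travel time t = 1.99e+04 m / 0.14 m/s = 1.421e+05 s = 1.645 d.
C = 0.7434·exp(−0.064·1.645) = 0.7434·0.9001 = 0.6691 mg/L.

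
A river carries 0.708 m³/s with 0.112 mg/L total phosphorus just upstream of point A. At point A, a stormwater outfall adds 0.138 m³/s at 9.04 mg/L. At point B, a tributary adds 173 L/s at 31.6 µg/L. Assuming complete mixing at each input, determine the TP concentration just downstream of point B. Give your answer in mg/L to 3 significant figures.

After input A: C = (0.708·0.112 + 0.138·9.04) / 0.846 = 1.568 mg/L.
173 L/s = 0.173 m³/s.
31.6 µg/L = 0.0316 mg/L.
After input B: C = (0.846·1.568 + 0.173·0.0316) / 1.019 = 1.307 mg/L.

1.31 mg/L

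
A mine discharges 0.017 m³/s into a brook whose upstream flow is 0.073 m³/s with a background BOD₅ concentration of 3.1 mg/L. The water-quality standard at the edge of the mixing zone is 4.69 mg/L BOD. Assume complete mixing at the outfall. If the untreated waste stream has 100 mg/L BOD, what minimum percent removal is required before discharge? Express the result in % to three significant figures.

Mass balance: 4.69·0.09 = 0.017·Cₑ + 0.073·3.1.
Cₑ = (0.4221 − 0.2263) / 0.017 = 11.52 mg/L.
Required removal = 1 − 11.52/100 = 88.48 %.

88.5 %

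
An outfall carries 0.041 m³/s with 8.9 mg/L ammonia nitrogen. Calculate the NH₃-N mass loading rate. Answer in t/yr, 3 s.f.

11.5 t/yr

Mass flux = Q·C = 0.041 m³/s × 8.9 g/m³ = 0.3649 g/s.
= 0.3649 g/s × 31.56 = 11.52 t/yr.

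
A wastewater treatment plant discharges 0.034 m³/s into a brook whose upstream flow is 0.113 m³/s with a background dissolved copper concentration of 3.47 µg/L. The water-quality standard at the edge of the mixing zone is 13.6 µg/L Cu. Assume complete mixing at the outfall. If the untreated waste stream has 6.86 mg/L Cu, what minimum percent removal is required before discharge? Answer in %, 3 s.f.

3.47 µg/L = 0.00347 mg/L.
13.6 µg/L = 0.0136 mg/L.
Mass balance: 0.0136·0.147 = 0.034·Cₑ + 0.113·0.00347.
Cₑ = (0.001999 − 0.0003921) / 0.034 = 0.04727 mg/L.
Required removal = 1 − 0.04727/6.86 = 99.31 %.

99.3 %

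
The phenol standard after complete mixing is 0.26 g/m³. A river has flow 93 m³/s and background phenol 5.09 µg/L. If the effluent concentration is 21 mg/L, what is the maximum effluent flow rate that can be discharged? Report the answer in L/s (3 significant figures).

1140 L/s

5.09 µg/L = 0.00509 mg/L.
Mass balance at complete mixing: C_std·(Q_w + Q_r) = Q_w·C_e + Q_r·C_b.
Rearranging, Q_w = Q_r·(C_std − C_b)/(C_e − C_std) = 93·(0.26 − 0.00509) / (21 − 0.26) = 1.143 m³/s.
= 1143 L/s.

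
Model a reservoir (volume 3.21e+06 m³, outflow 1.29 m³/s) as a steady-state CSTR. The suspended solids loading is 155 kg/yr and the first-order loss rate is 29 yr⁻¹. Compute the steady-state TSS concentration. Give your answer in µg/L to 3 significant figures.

1.16 µg/L

Outflow Q = 1.29 m³/s × 3.156e+07 s/yr = 4.071e+07 m³/yr.
Steady-state CSTR mass balance: W = Q·C + k·V·C, so C = W/(Q + kV).
Q + kV = 4.071e+07 + 29·3.21e+06 = 1.338e+08 m³/yr.
C = 155/1.338e+08 = 1.158e-06 kg/m³ = 0.001158 mg/L = 1.158 µg/L.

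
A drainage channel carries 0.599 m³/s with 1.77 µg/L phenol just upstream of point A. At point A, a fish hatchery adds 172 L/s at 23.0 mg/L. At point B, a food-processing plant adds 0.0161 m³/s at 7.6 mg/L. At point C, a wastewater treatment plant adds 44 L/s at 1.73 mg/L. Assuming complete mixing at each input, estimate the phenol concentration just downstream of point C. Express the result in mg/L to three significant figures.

5.00 mg/L

1.77 µg/L = 0.00177 mg/L.
172 L/s = 0.172 m³/s.
After input A: C = (0.599·0.00177 + 0.172·23) / 0.771 = 5.132 mg/L.
After input B: C = (0.771·5.132 + 0.0161·7.6) / 0.7871 = 5.183 mg/L.
44 L/s = 0.044 m³/s.
After input C: C = (0.7871·5.183 + 0.044·1.73) / 0.8311 = 5 mg/L.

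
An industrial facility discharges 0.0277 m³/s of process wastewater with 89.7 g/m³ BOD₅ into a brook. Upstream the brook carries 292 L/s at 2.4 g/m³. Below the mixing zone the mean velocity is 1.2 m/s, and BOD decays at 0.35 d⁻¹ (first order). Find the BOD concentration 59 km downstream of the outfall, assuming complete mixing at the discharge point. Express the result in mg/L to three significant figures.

8.16 mg/L

292 L/s = 0.292 m³/s.
After complete mixing, C₀ = (0.0277·89.7 + 0.292·2.4) / 0.3197 = 9.964 mg/L.
Travel time t = 5.9e+04 m / 1.2 m/s = 4.917e+04 s = 0.5691 d.
C = 9.964·exp(−0.35·0.5691) = 9.964·0.8194 = 8.165 mg/L.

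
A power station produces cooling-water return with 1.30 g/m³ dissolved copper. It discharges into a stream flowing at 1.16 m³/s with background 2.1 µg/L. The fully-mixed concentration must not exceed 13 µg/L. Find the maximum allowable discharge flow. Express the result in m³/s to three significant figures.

0.00982 m³/s

2.1 µg/L = 0.0021 mg/L.
13 µg/L = 0.013 mg/L.
Mass balance at complete mixing: C_std·(Q_w + Q_r) = Q_w·C_e + Q_r·C_b.
Rearranging, Q_w = Q_r·(C_std − C_b)/(C_e − C_std) = 1.16·(0.013 − 0.0021) / (1.3 − 0.013) = 0.009824 m³/s.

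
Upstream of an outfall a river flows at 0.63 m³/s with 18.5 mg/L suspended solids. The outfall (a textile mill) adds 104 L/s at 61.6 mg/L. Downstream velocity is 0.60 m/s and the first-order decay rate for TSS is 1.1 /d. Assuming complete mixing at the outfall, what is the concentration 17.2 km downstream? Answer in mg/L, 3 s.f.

104 L/s = 0.104 m³/s.
After complete mixing, C₀ = (0.104·61.6 + 0.63·18.5) / 0.734 = 24.61 mg/L.
Travel time t = 1.72e+04 m / 0.60 m/s = 2.867e+04 s = 0.3318 d.
C = 24.61·exp(−1.1·0.3318) = 24.61·0.6942 = 17.08 mg/L.

17.1 mg/L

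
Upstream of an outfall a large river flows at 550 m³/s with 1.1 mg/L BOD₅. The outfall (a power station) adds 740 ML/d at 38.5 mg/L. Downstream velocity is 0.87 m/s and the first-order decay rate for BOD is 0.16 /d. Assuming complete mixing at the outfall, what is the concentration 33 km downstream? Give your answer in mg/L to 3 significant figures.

1.56 mg/L

740 ML/d = 8.565 m³/s.
After complete mixing, C₀ = (8.565·38.5 + 550·1.1) / 558.6 = 1.673 mg/L.
Travel time t = 3.3e+04 m / 0.87 m/s = 3.793e+04 s = 0.439 d.
C = 1.673·exp(−0.16·0.439) = 1.673·0.9322 = 1.56 mg/L.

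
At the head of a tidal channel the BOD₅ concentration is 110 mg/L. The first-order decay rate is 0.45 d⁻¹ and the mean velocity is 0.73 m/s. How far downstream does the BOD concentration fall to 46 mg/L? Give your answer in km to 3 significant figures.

From C = C₀·e^(−kt), t = ln(C₀/C)/k = ln(110/46)/0.45 = 0.8718/0.45 = 1.937 d.
Distance = v·t = 0.73 m/s × 1.674e+05 s = 1.222e+05 m = 122.2 km.

122 km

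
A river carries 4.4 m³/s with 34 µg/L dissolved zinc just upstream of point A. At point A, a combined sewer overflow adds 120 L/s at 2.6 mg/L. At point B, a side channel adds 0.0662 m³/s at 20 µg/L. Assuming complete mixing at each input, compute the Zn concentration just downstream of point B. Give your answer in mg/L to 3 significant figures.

0.101 mg/L

34 µg/L = 0.034 mg/L.
120 L/s = 0.12 m³/s.
After input A: C = (4.4·0.034 + 0.12·2.6) / 4.52 = 0.1021 mg/L.
20 µg/L = 0.02 mg/L.
After input B: C = (4.52·0.1021 + 0.0662·0.02) / 4.586 = 0.1009 mg/L.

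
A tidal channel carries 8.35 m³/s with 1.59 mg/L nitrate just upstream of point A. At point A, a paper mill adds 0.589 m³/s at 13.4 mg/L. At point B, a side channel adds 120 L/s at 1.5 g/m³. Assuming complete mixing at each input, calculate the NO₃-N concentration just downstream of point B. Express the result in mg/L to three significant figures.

2.36 mg/L

After input A: C = (8.35·1.59 + 0.589·13.4) / 8.939 = 2.368 mg/L.
120 L/s = 0.12 m³/s.
After input B: C = (8.939·2.368 + 0.12·1.5) / 9.059 = 2.357 mg/L.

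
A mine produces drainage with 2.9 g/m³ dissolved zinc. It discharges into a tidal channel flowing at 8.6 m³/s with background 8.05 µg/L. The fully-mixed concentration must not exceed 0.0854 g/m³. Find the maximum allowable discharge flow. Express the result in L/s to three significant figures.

8.05 µg/L = 0.00805 mg/L.
Mass balance at complete mixing: C_std·(Q_w + Q_r) = Q_w·C_e + Q_r·C_b.
Rearranging, Q_w = Q_r·(C_std − C_b)/(C_e − C_std) = 8.6·(0.0854 − 0.00805) / (2.9 − 0.0854) = 0.2363 m³/s.
= 236.3 L/s.

236 L/s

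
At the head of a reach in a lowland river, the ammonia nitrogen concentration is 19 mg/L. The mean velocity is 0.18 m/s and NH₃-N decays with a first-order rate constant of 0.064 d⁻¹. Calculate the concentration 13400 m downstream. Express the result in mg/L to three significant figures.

Travel time t = 13400 m / 0.18 m/s = 1.34e+04/0.18 = 7.444e+04 s = 0.8616 d.
First-order decay: C = 19·exp(−0.064·0.8616) = 19·0.9463 = 17.98 mg/L.

18.0 mg/L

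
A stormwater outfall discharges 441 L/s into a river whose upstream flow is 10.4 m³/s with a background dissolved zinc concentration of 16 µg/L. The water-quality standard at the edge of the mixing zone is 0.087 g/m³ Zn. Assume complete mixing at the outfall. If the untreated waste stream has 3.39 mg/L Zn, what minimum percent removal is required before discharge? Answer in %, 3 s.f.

441 L/s = 0.441 m³/s.
16 µg/L = 0.016 mg/L.
Mass balance: 0.087·10.84 = 0.441·Cₑ + 10.4·0.016.
Cₑ = (0.9432 − 0.1664) / 0.441 = 1.761 mg/L.
Required removal = 1 − 1.761/3.39 = 48.04 %.

48.0 %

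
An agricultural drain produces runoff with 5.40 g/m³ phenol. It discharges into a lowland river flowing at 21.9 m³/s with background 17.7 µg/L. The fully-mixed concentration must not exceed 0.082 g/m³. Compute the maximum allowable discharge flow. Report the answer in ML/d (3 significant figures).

22.9 ML/d

17.7 µg/L = 0.0177 mg/L.
Mass balance at complete mixing: C_std·(Q_w + Q_r) = Q_w·C_e + Q_r·C_b.
Rearranging, Q_w = Q_r·(C_std − C_b)/(C_e − C_std) = 21.9·(0.082 − 0.0177) / (5.4 − 0.082) = 0.2648 m³/s.
= 22.88 ML/d.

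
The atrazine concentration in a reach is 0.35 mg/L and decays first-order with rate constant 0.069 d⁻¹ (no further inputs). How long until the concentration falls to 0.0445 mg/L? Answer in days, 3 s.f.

29.9 d

t = ln(C₀/C)/k = ln(0.35/0.0445)/0.069 = 2.062/0.069 = 29.89 d.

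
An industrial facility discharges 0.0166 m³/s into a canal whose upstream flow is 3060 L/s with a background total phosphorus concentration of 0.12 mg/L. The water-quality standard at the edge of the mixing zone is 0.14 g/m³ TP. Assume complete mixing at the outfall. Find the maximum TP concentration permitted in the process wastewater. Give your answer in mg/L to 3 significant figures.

3060 L/s = 3.06 m³/s.
Mass balance: 0.14·3.077 = 0.0166·Cₑ + 3.06·0.12.
Cₑ = (0.4307 − 0.3672) / 0.0166 = 3.827 mg/L.

3.83 mg/L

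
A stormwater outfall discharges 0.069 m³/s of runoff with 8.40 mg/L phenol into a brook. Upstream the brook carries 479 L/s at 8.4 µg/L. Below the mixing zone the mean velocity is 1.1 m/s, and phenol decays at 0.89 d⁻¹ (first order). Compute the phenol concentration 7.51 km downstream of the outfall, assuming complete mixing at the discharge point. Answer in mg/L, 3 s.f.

479 L/s = 0.479 m³/s.
8.4 µg/L = 0.0084 mg/L.
After complete mixing, C₀ = (0.069·8.4 + 0.479·0.0084) / 0.548 = 1.065 mg/L.
Travel time t = 7510 m / 1.1 m/s = 6827 s = 0.07902 d.
C = 1.065·exp(−0.89·0.07902) = 1.065·0.9321 = 0.9927 mg/L.

0.993 mg/L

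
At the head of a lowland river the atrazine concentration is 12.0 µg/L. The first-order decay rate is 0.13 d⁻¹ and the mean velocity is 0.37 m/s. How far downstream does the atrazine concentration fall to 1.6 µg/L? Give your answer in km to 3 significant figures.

From C = C₀·e^(−kt), t = ln(C₀/C)/k = ln(12.0/1.6)/0.13 = 2.015/0.13 = 15.5 d.
Distance = v·t = 0.37 m/s × 1.339e+06 s = 4.955e+05 m = 495.5 km.

495 km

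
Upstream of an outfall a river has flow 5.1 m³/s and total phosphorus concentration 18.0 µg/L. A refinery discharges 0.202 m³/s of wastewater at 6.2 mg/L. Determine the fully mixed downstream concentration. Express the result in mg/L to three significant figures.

18.0 µg/L = 0.018 mg/L.
Conservation of mass across the mixing zone: C = (0.202·6.2 + 5.1·0.018) / (0.202 + 5.1) = 1.344/5.302 = 0.2535 mg/L.

0.254 mg/L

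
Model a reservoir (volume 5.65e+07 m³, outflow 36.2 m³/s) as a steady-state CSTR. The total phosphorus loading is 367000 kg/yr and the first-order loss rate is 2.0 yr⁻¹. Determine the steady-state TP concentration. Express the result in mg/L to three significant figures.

Outflow Q = 36.2 m³/s × 3.156e+07 s/yr = 1.142e+09 m³/yr.
Steady-state CSTR mass balance: W = Q·C + k·V·C, so C = W/(Q + kV).
Q + kV = 1.142e+09 + 2.0·5.65e+07 = 1.255e+09 m³/yr.
C = 367000/1.255e+09 = 0.0002923 kg/m³ = 0.2923 mg/L.

0.292 mg/L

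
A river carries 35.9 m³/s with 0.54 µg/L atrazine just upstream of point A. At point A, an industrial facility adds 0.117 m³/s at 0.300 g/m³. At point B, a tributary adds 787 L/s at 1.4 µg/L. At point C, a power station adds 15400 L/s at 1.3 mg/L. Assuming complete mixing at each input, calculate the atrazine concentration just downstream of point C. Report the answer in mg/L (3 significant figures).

0.54 µg/L = 0.00054 mg/L.
After input A: C = (35.9·0.00054 + 0.117·0.3) / 36.02 = 0.001513 mg/L.
787 L/s = 0.787 m³/s.
1.4 µg/L = 0.0014 mg/L.
After input B: C = (36.02·0.001513 + 0.787·0.0014) / 36.8 = 0.00151 mg/L.
15400 L/s = 15.4 m³/s.
After input C: C = (36.8·0.00151 + 15.4·1.3) / 52.2 = 0.3846 mg/L.

0.385 mg/L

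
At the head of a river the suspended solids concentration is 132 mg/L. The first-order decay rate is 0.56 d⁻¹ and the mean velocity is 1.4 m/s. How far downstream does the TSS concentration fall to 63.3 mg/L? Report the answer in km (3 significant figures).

From C = C₀·e^(−kt), t = ln(C₀/C)/k = ln(132/63.3)/0.56 = 0.7349/0.56 = 1.312 d.
Distance = v·t = 1.4 m/s × 1.134e+05 s = 1.587e+05 m = 158.7 km.

159 km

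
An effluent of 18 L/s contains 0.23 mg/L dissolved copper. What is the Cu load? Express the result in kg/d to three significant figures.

0.358 kg/d

18 L/s = 0.018 m³/s.
Mass flux = Q·C = 0.018 m³/s × 0.23 g/m³ = 0.00414 g/s.
= 0.00414 g/s × 86.4 = 0.3577 kg/d.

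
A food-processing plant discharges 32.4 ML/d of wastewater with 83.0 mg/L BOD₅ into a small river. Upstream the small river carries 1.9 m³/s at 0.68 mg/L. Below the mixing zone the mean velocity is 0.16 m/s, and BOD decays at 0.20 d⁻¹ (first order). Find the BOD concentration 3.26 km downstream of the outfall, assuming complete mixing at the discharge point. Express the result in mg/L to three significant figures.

32.4 ML/d = 0.375 m³/s.
After complete mixing, C₀ = (0.375·83 + 1.9·0.68) / 2.275 = 14.25 mg/L.
Travel time t = 3260 m / 0.16 m/s = 2.038e+04 s = 0.2358 d.
C = 14.25·exp(−0.20·0.2358) = 14.25·0.9539 = 13.59 mg/L.

13.6 mg/L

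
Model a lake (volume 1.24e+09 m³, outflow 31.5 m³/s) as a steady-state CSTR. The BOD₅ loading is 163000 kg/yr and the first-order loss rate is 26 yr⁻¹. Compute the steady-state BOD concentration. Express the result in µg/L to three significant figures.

Outflow Q = 31.5 m³/s × 3.156e+07 s/yr = 9.941e+08 m³/yr.
Steady-state CSTR mass balance: W = Q·C + k·V·C, so C = W/(Q + kV).
Q + kV = 9.941e+08 + 26·1.24e+09 = 3.323e+10 m³/yr.
C = 163000/3.323e+10 = 4.905e-06 kg/m³ = 0.004905 mg/L = 4.905 µg/L.

4.90 µg/L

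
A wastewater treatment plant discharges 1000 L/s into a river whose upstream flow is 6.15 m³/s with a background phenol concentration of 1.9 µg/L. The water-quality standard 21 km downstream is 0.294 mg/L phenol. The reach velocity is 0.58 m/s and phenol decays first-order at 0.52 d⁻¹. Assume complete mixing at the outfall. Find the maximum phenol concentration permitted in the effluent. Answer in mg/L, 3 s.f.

2.60 mg/L

1000 L/s = 1 m³/s.
1.9 µg/L = 0.0019 mg/L.
Travel time to the compliance point: t = 2.1e+04/0.58 = 3.621e+04 s = 0.4191 d; decay factor exp(−0.52·0.4191) = 0.8042.
So the concentration just after mixing may be at most 0.294/0.8042 = 0.3656 mg/L.
Mass balance: 0.3656·7.15 = 1·Cₑ + 6.15·0.0019.
Cₑ = (2.614 − 0.01169) / 1 = 2.602 mg/L.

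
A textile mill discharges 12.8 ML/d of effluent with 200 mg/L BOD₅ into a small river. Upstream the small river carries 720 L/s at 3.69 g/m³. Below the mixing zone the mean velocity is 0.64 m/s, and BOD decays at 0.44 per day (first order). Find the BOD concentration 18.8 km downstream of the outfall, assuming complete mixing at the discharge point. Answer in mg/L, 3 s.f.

32.0 mg/L

12.8 ML/d = 0.1481 m³/s.
720 L/s = 0.72 m³/s.
After complete mixing, C₀ = (0.1481·200 + 0.72·3.69) / 0.8681 = 37.19 mg/L.
Travel time t = 1.88e+04 m / 0.64 m/s = 2.938e+04 s = 0.34 d.
C = 37.19·exp(−0.44·0.34) = 37.19·0.8611 = 32.02 mg/L.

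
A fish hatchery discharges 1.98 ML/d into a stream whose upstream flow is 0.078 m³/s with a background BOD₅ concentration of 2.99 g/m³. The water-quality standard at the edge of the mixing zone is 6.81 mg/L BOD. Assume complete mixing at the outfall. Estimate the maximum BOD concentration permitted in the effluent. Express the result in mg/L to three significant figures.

19.8 mg/L

1.98 ML/d = 0.02292 m³/s.
Mass balance: 6.81·0.1009 = 0.02292·Cₑ + 0.078·2.99.
Cₑ = (0.6872 − 0.2332) / 0.02292 = 19.81 mg/L.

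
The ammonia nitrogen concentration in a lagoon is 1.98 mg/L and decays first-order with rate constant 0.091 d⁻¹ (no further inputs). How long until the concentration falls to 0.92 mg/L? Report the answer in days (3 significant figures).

8.42 d

t = ln(C₀/C)/k = ln(1.98/0.92)/0.091 = 0.7665/0.091 = 8.423 d.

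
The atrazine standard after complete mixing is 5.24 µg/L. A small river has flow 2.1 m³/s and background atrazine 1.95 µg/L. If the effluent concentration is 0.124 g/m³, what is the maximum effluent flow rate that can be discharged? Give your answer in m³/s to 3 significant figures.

0.0582 m³/s

1.95 µg/L = 0.00195 mg/L.
5.24 µg/L = 0.00524 mg/L.
Mass balance at complete mixing: C_std·(Q_w + Q_r) = Q_w·C_e + Q_r·C_b.
Rearranging, Q_w = Q_r·(C_std − C_b)/(C_e − C_std) = 2.1·(0.00524 − 0.00195) / (0.124 − 0.00524) = 0.05818 m³/s.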